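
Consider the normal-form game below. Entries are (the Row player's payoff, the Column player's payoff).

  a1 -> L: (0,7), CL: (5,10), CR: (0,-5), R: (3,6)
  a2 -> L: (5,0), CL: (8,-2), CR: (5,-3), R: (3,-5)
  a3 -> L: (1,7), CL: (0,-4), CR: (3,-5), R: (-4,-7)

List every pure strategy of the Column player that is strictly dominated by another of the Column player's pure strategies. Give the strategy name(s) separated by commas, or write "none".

CR, R

Nothing dominates L: CL at a2 (0>-2); CR at a1 (7>-5); R at a1 (7>6).
CL is not dominated — it holds its own against L at a1 (10>7); CR at a1 (10>-5); R at a1 (10>6).
L strictly dominates CR — a1: 7>-5, a2: 0>-3, a3: 7>-5.
R is strictly dominated by L (a1: 7>6, a2: 0>-5, a3: 7>-7).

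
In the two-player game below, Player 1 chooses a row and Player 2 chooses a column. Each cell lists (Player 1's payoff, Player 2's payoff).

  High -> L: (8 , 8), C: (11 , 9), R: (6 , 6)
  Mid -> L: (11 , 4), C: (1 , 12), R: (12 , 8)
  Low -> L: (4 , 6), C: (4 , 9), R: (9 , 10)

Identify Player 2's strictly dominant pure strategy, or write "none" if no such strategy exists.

none

L fails to dominate C at High (8<9).
C fails to dominate R at Low (9<10).
R fails to dominate L at High (6<8).
No single strategy dominates all the others.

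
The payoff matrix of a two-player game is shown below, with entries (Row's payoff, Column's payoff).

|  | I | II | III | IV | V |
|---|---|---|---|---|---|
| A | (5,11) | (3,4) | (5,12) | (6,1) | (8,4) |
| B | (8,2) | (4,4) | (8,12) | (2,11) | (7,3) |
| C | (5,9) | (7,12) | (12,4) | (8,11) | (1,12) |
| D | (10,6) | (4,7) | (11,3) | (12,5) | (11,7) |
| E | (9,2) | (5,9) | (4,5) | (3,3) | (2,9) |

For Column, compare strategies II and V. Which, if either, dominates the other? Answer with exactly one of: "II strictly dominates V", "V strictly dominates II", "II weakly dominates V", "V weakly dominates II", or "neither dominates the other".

II weakly dominates V

II's payoffs vs V's, by Row's action — A: 4=4, B: 4>3, C: 12=12, D: 7=7, E: 9=9.
II is at least as good everywhere and strictly better somewhere (tied only at A, C, D, E), so II weakly but not strictly dominates V.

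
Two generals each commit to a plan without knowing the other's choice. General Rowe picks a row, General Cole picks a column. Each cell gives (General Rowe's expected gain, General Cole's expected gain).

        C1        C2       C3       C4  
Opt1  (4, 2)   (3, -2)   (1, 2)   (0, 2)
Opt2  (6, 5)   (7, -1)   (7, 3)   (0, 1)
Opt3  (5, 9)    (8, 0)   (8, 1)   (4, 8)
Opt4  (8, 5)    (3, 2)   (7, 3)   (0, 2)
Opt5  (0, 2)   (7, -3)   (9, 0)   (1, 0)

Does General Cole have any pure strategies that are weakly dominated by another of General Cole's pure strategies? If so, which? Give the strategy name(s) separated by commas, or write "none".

C1 is not dominated — it holds its own against C2 at Opt1 (2>-2); C3 at Opt2 (5>3); C4 at Opt2 (5>1).
C2 is weakly dominated by C1 (Opt1: 2>-2, Opt2: 5>-1, Opt3: 9>0, Opt4: 5>2, Opt5: 2>-3).
C3: dominated, since C1 does at least as well everywhere (Opt1: 2=2, Opt2: 5>3, Opt3: 9>1, Opt4: 5>3, Opt5: 2>0).
C4 is weakly dominated by C1 (Opt1: 2=2, Opt2: 5>1, Opt3: 9>8, Opt4: 5>2, Opt5: 2>0).

C2, C3, C4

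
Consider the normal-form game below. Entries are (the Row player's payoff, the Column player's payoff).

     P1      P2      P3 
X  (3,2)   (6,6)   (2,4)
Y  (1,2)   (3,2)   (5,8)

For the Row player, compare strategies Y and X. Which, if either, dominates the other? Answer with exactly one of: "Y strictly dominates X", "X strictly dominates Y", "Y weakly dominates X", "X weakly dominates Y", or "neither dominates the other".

neither dominates the other

Compare Y to X across each choice by the Column player: P1: 1<3, P2: 3<6, P3: 5>2.
Y does better at P3 but worse at P1, P2; neither strategy dominates the other.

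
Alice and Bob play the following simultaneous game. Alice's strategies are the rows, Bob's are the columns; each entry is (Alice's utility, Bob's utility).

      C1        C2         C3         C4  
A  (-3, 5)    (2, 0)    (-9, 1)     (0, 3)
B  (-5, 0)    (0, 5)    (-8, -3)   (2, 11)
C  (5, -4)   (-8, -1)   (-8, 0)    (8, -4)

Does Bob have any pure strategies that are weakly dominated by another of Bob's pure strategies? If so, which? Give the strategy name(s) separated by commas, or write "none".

C1: no other strategy beats it everywhere (C2 at A (5>0); C3 at A (5>1); C4 at A (5>3)).
C2: no other strategy beats it everywhere (C1 at B (5>0); C3 at B (5>-3); C4 at C (-1>-4)).
C3: no other strategy beats it everywhere (C1 at C (0>-4); C2 at A (1>0); C4 at C (0>-4)).
C4: no other strategy beats it everywhere (C1 at B (11>0); C2 at A (3>0); C3 at A (3>1)).

none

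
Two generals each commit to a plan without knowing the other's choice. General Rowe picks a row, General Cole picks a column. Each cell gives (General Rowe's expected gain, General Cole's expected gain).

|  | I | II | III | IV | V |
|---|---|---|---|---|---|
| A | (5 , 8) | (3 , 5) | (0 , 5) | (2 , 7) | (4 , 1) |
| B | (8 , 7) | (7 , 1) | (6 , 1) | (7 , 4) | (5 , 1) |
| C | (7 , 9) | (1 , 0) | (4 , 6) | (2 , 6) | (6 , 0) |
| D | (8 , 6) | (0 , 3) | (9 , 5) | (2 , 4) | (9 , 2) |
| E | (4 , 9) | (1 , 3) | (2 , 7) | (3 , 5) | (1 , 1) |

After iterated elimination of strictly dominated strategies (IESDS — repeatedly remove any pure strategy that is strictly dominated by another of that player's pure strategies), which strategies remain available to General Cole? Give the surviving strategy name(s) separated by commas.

I

General Rowe's strategy A is strictly dominated by B (I: 8>5, II: 7>3, III: 6>0, IV: 7>2, V: 5>4) and is removed.
Row E is eliminated: B beats it against every remaining column (I: 8>4, II: 7>1, III: 6>2, IV: 7>3, V: 5>1).
General Cole's strategy II is strictly dominated by I (B: 7>1, C: 9>0, D: 6>3) and is removed.
Column III is eliminated: I beats it against every remaining row (B: 7>1, C: 9>6, D: 6>5).
For General Cole, I strictly dominates IV on the remaining rows (B: 7>4, C: 9>6, D: 6>4); eliminate IV.
Row C is eliminated: D beats it against every remaining column (I: 8>7, V: 9>6).
For General Cole, I strictly dominates V on the remaining rows (B: 7>1, D: 6>2); eliminate V.
Among the remaining strategies, none is strictly dominated by another pure strategy of the same player, so the elimination stops.
Surviving strategies — General Rowe: {B, D}; General Cole: {I}.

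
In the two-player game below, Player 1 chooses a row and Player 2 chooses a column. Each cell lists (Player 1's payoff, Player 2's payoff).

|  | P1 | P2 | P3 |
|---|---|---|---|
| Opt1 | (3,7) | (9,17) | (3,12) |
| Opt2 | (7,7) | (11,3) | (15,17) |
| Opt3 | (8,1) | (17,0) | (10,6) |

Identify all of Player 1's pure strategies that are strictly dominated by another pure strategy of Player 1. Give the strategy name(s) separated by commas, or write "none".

Opt1

Opt1: dominated, since Opt2 does at least as well everywhere (P1: 7>3, P2: 11>9, P3: 15>3).
Opt2 is not dominated — it holds its own against Opt1 at P1 (7>3); Opt3 at P3 (15>10).
Nothing dominates Opt3: Opt1 at P1 (8>3); Opt2 at P1 (8>7).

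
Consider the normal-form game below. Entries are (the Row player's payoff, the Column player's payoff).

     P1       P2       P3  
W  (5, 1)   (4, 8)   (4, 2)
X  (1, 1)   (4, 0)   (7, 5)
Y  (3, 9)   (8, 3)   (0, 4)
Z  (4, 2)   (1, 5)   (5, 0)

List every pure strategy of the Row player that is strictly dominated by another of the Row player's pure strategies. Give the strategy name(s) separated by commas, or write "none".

Nothing dominates W: X at P1 (5>1); Y at P1 (5>3); Z at P1 (5>4).
Nothing dominates X: W at P2 (4=4); Y at P3 (7>0); Z at P2 (4>1).
Y: no other strategy beats it everywhere (W at P2 (8>4); X at P1 (3>1); Z at P2 (8>1)).
Z: no other strategy beats it everywhere (W at P3 (5>4); X at P1 (4>1); Y at P1 (4>3)).

none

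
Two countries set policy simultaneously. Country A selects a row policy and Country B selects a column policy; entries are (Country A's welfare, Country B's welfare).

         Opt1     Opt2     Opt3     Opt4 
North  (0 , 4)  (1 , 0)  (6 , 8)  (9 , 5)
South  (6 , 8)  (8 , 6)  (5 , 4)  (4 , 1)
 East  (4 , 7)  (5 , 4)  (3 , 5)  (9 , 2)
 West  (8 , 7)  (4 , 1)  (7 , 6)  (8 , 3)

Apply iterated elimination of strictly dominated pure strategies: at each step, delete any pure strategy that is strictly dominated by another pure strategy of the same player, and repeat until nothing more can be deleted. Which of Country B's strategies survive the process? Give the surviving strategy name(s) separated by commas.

Column Opt2 is eliminated: Opt1 beats it against every remaining row (North: 4>0, South: 8>6, East: 7>4, West: 7>1).
Country A's strategy South is strictly dominated by West (Opt1: 8>6, Opt3: 7>5, Opt4: 8>4) and is removed.
Country B's strategy Opt4 is strictly dominated by Opt3 (North: 8>5, East: 5>2, West: 6>3) and is removed.
For Country A, West strictly dominates North on the remaining columns (Opt1: 8>0, Opt3: 7>6); eliminate North.
Country A's strategy East is strictly dominated by West (Opt1: 8>4, Opt3: 7>3) and is removed.
Country B's strategy Opt3 is strictly dominated by Opt1 (West: 7>6) and is removed.
Among the remaining strategies, none is strictly dominated by another pure strategy of the same player, so the elimination stops.
Surviving strategies — Country A: {West}; Country B: {Opt1}.

Opt1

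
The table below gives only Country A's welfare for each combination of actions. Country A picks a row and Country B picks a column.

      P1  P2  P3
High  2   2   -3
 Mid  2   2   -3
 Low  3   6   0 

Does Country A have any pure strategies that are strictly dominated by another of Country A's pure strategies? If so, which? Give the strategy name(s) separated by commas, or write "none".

High, Mid

High is strictly dominated by Low (P1: 3>2, P2: 6>2, P3: 0>-3).
Mid: dominated, since Low does at least as well everywhere (P1: 3>2, P2: 6>2, P3: 0>-3).
Low is not dominated — it holds its own against High at P1 (3>2); Mid at P1 (3>2).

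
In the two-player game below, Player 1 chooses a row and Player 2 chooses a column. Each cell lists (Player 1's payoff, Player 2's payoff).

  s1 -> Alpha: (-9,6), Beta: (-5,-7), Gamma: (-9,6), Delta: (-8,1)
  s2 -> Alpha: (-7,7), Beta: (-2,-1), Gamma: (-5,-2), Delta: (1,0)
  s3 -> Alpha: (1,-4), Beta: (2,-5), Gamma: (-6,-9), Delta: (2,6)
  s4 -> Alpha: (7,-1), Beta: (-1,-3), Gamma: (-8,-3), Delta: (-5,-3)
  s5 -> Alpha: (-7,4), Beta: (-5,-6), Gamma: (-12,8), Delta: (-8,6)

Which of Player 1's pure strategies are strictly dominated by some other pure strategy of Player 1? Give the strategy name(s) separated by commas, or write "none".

s2 strictly dominates s1 — Alpha: -7>-9, Beta: -2>-5, Gamma: -5>-9, Delta: 1>-8.
s2 is not dominated — it holds its own against s1 at Alpha (-7>-9); s3 at Gamma (-5>-6); s4 at Gamma (-5>-8); s5 at Alpha (-7=-7).
Nothing dominates s3: s1 at Alpha (1>-9); s2 at Alpha (1>-7); s4 at Beta (2>-1); s5 at Alpha (1>-7).
s4 is not dominated — it holds its own against s1 at Alpha (7>-9); s2 at Alpha (7>-7); s3 at Alpha (7>1); s5 at Alpha (7>-7).
s5 is strictly dominated by s3 (Alpha: 1>-7, Beta: 2>-5, Gamma: -6>-12, Delta: 2>-8).

s1, s5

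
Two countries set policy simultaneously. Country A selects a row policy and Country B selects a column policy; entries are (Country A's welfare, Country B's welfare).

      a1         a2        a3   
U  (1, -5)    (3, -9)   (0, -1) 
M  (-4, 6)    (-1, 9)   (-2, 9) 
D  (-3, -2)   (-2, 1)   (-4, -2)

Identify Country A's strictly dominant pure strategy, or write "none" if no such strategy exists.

U vs M: a1: 1>-4, a2: 3>-1, a3: 0>-2.
U vs D: a1: 1>-3, a2: 3>-2, a3: 0>-4.
U strictly beats every other strategy against every opponent action, so it is strictly dominant.

U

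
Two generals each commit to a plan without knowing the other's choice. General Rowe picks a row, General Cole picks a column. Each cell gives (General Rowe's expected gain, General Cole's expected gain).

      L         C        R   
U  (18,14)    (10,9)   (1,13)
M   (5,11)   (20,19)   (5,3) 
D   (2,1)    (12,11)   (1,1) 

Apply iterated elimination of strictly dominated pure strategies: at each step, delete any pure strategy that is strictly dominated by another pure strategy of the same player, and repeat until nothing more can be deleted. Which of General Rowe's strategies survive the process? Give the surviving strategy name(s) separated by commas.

For General Rowe, M strictly dominates D on the remaining columns (L: 5>2, C: 20>12, R: 5>1); eliminate D.
Column R is eliminated: L beats it against every remaining row (U: 14>13, M: 11>3).
Among the remaining strategies, none is strictly dominated by another pure strategy of the same player, so the elimination stops.
Surviving strategies — General Rowe: {U, M}; General Cole: {L, C}.

U, M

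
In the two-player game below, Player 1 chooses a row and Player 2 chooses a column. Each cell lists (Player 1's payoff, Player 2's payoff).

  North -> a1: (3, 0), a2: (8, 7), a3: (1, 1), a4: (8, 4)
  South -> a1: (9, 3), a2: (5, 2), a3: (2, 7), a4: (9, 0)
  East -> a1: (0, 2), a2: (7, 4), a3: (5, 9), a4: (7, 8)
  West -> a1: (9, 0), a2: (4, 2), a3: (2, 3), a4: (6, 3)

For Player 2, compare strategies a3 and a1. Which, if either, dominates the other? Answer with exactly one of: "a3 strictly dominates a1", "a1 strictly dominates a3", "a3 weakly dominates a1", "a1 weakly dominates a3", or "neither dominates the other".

a3's payoffs vs a1's, by Player 1's action — North: 1>0, South: 7>3, East: 9>2, West: 3>0.
a3 gives a strictly higher payoff against each opponent action, so a3 strictly dominates a1.

a3 strictly dominates a1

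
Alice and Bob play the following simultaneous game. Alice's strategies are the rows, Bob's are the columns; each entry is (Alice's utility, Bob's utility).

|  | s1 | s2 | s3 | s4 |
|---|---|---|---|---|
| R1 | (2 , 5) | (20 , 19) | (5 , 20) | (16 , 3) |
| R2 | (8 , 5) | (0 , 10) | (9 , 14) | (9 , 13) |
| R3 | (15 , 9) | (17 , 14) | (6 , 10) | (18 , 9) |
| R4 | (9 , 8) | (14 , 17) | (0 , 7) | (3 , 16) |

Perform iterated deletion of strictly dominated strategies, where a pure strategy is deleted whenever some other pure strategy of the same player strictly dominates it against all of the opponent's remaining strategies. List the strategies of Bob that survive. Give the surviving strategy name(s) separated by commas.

Alice's strategy R4 is strictly dominated by R3 (s1: 15>9, s2: 17>14, s3: 6>0, s4: 18>3) and is removed.
Bob's strategy s1 is strictly dominated by s2 (R1: 19>5, R2: 10>5, R3: 14>9) and is removed.
Bob's strategy s4 is strictly dominated by s3 (R1: 20>3, R2: 14>13, R3: 10>9) and is removed.
Among the remaining strategies, none is strictly dominated by another pure strategy of the same player, so the elimination stops.
Surviving strategies — Alice: {R1, R2, R3}; Bob: {s2, s3}.

s2, s3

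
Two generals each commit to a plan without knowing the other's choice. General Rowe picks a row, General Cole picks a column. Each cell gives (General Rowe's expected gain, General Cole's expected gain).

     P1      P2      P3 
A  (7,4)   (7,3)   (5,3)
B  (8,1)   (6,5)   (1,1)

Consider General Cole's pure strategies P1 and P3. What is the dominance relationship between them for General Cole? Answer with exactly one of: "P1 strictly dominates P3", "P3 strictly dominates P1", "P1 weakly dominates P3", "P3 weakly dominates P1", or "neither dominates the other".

Compare P1 to P3 across every action of General Rowe: A: 4>3, B: 1=1.
P1 is at least as good everywhere and strictly better somewhere (tied only at B), so P1 weakly but not strictly dominates P3.

P1 weakly dominates P3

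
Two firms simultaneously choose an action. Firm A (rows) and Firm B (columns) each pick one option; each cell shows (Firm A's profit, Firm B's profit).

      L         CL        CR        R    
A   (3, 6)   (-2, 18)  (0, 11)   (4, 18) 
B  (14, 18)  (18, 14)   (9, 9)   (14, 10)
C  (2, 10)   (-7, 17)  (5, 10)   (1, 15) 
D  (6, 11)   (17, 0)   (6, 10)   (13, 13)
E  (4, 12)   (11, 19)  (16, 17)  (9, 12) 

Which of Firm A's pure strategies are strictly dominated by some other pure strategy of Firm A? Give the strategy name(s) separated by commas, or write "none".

A, C, D

A is strictly dominated by B (L: 14>3, CL: 18>-2, CR: 9>0, R: 14>4).
B is not dominated — it holds its own against A at L (14>3); C at L (14>2); D at L (14>6); E at L (14>4).
C: dominated, since B does at least as well everywhere (L: 14>2, CL: 18>-7, CR: 9>5, R: 14>1).
D is strictly dominated by B (L: 14>6, CL: 18>17, CR: 9>6, R: 14>13).
E: no other strategy beats it everywhere (A at L (4>3); B at CR (16>9); C at L (4>2); D at CR (16>6)).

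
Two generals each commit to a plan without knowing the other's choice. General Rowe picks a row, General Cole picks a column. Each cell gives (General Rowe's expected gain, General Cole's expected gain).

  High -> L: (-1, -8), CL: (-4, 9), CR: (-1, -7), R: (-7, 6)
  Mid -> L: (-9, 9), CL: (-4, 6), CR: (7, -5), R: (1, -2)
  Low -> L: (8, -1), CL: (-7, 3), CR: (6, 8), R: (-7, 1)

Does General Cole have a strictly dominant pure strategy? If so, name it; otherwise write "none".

none

L fails to dominate CL at High (-8<9).
CL fails to dominate L at Mid (6<9).
CR fails to dominate L at Mid (-5<9).
R fails to dominate L at Mid (-2<9).
No single strategy dominates all the others.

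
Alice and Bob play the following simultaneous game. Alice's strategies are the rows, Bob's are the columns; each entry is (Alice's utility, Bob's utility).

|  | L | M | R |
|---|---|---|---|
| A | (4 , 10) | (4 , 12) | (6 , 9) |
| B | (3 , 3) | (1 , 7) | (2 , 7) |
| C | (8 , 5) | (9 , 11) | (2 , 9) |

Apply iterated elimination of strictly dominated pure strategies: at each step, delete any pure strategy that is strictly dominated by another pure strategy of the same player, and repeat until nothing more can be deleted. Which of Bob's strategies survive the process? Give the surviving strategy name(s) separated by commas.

Alice's strategy B is strictly dominated by A (L: 4>3, M: 4>1, R: 6>2) and is removed.
Column L is eliminated: M beats it against every remaining row (A: 12>10, C: 11>5).
Column R is eliminated: M beats it against every remaining row (A: 12>9, C: 11>9).
For Alice, C strictly dominates A on the remaining columns (M: 9>4); eliminate A.
Among the remaining strategies, none is strictly dominated by another pure strategy of the same player, so the elimination stops.
Surviving strategies — Alice: {C}; Bob: {M}.

M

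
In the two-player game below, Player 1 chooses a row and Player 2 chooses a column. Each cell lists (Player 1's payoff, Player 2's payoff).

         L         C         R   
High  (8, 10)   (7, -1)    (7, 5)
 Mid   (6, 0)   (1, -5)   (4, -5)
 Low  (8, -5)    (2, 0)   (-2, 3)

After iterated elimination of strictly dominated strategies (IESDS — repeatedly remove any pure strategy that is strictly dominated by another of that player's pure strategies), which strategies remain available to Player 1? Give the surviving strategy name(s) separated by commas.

High, Low

Player 1's strategy Mid is strictly dominated by High (L: 8>6, C: 7>1, R: 7>4) and is removed.
Column C is eliminated: R beats it against every remaining row (High: 5>-1, Low: 3>0).
Among the remaining strategies, none is strictly dominated by another pure strategy of the same player, so the elimination stops.
Surviving strategies — Player 1: {High, Low}; Player 2: {L, R}.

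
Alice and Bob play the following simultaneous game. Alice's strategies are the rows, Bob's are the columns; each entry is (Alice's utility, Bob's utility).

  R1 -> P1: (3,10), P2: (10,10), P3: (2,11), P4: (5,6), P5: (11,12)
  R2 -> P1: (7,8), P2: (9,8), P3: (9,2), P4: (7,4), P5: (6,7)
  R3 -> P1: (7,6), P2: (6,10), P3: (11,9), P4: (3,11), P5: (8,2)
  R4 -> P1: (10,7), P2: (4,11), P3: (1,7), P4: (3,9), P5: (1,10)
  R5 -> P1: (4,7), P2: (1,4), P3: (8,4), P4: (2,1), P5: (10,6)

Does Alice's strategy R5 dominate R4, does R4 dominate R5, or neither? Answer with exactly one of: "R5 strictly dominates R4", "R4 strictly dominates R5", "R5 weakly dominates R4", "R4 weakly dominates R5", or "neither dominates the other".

R5's payoffs vs R4's, by Bob's action — P1: 4<10, P2: 1<4, P3: 8>1, P4: 2<3, P5: 10>1.
R5 does better at P3, P5 but worse at P1, P2, P4; neither strategy dominates the other.

neither dominates the other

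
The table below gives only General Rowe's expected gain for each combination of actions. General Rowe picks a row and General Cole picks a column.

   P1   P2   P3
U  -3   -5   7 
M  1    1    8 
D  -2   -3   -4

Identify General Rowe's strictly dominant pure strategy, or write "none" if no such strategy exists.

M vs U: P1: 1>-3, P2: 1>-5, P3: 8>7.
M vs D: P1: 1>-2, P2: 1>-3, P3: 8>-4.
M strictly beats every other strategy against every opponent action, so it is strictly dominant.

M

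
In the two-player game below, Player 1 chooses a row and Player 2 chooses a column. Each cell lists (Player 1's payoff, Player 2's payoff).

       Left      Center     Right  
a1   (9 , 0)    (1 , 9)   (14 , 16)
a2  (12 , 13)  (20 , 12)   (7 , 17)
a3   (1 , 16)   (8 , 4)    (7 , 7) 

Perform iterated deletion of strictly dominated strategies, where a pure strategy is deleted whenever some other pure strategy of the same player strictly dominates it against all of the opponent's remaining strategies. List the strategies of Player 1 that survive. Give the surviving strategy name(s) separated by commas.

a1

For Player 2, Right strictly dominates Center on the remaining rows (a1: 16>9, a2: 17>12, a3: 7>4); eliminate Center.
For Player 1, a1 strictly dominates a3 on the remaining columns (Left: 9>1, Right: 14>7); eliminate a3.
Column Left is eliminated: Right beats it against every remaining row (a1: 16>0, a2: 17>13).
Row a2 is eliminated: a1 beats it against every remaining column (Right: 14>7).
Among the remaining strategies, none is strictly dominated by another pure strategy of the same player, so the elimination stops.
Surviving strategies — Player 1: {a1}; Player 2: {Right}.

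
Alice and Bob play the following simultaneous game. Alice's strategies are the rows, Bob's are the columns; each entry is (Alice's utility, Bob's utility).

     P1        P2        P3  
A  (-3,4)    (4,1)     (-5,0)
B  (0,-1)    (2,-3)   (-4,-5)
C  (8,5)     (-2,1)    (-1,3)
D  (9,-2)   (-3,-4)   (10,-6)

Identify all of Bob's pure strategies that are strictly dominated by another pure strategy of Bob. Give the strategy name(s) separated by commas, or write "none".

P2, P3

P1: no other strategy beats it everywhere (P2 at A (4>1); P3 at A (4>0)).
P2 is strictly dominated by P1 (A: 4>1, B: -1>-3, C: 5>1, D: -2>-4).
P1 strictly dominates P3 — A: 4>0, B: -1>-5, C: 5>3, D: -2>-6.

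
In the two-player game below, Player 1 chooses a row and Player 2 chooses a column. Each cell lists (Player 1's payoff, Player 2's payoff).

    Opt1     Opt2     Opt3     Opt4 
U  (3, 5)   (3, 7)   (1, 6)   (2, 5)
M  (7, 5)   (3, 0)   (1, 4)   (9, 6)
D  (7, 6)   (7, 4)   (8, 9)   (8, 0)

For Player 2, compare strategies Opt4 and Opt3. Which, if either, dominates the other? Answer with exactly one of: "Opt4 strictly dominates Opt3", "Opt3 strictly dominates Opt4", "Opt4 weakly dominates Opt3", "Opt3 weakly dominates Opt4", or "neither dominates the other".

Compare Opt4 to Opt3 across each choice by Player 1: U: 5<6, M: 6>4, D: 0<9.
Opt4 does better at M but worse at U, D; neither strategy dominates the other.

neither dominates the other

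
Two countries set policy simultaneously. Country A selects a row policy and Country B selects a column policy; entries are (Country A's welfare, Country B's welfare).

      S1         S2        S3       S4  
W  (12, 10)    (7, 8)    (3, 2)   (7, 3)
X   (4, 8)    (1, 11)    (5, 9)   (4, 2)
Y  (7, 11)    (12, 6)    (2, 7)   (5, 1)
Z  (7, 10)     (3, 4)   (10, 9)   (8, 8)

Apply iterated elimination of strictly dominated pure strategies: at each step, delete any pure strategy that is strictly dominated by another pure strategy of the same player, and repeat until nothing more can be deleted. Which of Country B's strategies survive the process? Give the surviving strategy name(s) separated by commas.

Row X is eliminated: Z beats it against every remaining column (S1: 7>4, S2: 3>1, S3: 10>5, S4: 8>4).
For Country B, S1 strictly dominates S2 on the remaining rows (W: 10>8, Y: 11>6, Z: 10>4); eliminate S2.
For Country A, W strictly dominates Y on the remaining columns (S1: 12>7, S3: 3>2, S4: 7>5); eliminate Y.
Column S3 is eliminated: S1 beats it against every remaining row (W: 10>2, Z: 10>9).
Column S4 is eliminated: S1 beats it against every remaining row (W: 10>3, Z: 10>8).
Row Z is eliminated: W beats it against every remaining column (S1: 12>7).
Among the remaining strategies, none is strictly dominated by another pure strategy of the same player, so the elimination stops.
Surviving strategies — Country A: {W}; Country B: {S1}.

S1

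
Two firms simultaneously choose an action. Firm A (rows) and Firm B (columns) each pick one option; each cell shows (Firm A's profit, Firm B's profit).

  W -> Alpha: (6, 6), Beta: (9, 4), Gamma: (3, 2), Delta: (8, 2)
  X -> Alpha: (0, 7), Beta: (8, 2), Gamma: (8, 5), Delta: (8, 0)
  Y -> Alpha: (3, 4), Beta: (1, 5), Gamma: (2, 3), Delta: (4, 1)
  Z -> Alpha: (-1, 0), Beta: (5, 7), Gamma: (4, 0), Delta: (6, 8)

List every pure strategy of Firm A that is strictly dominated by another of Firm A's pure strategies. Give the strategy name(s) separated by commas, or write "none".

Y, Z

Nothing dominates W: X at Alpha (6>0); Y at Alpha (6>3); Z at Alpha (6>-1).
Nothing dominates X: W at Gamma (8>3); Y at Beta (8>1); Z at Alpha (0>-1).
Y: dominated, since W does at least as well everywhere (Alpha: 6>3, Beta: 9>1, Gamma: 3>2, Delta: 8>4).
Z: dominated, since X does at least as well everywhere (Alpha: 0>-1, Beta: 8>5, Gamma: 8>4, Delta: 8>6).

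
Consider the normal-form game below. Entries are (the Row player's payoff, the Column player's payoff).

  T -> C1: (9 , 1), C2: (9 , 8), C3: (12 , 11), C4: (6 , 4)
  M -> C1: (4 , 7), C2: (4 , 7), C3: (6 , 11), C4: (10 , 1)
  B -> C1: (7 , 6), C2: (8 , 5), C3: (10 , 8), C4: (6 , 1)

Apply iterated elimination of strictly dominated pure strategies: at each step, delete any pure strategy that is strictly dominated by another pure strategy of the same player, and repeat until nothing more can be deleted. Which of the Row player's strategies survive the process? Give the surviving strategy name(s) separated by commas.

T

The Column player's strategy C1 is strictly dominated by C3 (T: 11>1, M: 11>7, B: 8>6) and is removed.
Column C2 is eliminated: C3 beats it against every remaining row (T: 11>8, M: 11>7, B: 8>5).
For the Column player, C3 strictly dominates C4 on the remaining rows (T: 11>4, M: 11>1, B: 8>1); eliminate C4.
Row M is eliminated: T beats it against every remaining column (C3: 12>6).
Row B is eliminated: T beats it against every remaining column (C3: 12>10).
Among the remaining strategies, none is strictly dominated by another pure strategy of the same player, so the elimination stops.
Surviving strategies — the Row player: {T}; the Column player: {C3}.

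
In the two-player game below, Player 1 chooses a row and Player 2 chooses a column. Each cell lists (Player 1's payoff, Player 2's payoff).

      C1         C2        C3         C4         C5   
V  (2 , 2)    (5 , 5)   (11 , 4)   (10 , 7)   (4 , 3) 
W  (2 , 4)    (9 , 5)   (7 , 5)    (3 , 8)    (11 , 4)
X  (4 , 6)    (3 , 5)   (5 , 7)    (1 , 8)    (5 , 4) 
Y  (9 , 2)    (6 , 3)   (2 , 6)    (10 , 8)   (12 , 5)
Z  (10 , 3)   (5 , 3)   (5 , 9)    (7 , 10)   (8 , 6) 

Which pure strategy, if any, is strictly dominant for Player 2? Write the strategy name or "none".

C4

C4 vs C1: V: 7>2, W: 8>4, X: 8>6, Y: 8>2, Z: 10>3.
C4 vs C2: V: 7>5, W: 8>5, X: 8>5, Y: 8>3, Z: 10>3.
C4 vs C3: V: 7>4, W: 8>5, X: 8>7, Y: 8>6, Z: 10>9.
C4 vs C5: V: 7>3, W: 8>4, X: 8>4, Y: 8>5, Z: 10>6.
C4 strictly beats every other strategy against every opponent action, so it is strictly dominant.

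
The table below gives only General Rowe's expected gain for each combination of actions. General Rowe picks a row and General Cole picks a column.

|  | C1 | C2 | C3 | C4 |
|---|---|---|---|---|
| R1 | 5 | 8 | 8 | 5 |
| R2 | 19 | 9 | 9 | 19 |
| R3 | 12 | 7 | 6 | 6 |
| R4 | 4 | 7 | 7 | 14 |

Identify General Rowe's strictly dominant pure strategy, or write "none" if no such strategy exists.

R2 vs R1: C1: 19>5, C2: 9>8, C3: 9>8, C4: 19>5.
R2 vs R3: C1: 19>12, C2: 9>7, C3: 9>6, C4: 19>6.
R2 vs R4: C1: 19>4, C2: 9>7, C3: 9>7, C4: 19>14.
R2 strictly beats every other strategy against every opponent action, so it is strictly dominant.

R2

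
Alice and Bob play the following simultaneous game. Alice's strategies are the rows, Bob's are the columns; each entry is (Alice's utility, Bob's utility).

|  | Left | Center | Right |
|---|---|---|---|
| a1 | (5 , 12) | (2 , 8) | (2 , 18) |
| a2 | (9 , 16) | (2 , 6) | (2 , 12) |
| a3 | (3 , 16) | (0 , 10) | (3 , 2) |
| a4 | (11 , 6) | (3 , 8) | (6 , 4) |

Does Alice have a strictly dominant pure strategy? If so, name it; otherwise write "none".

a4 vs a1: Left: 11>5, Center: 3>2, Right: 6>2.
a4 vs a2: Left: 11>9, Center: 3>2, Right: 6>2.
a4 vs a3: Left: 11>3, Center: 3>0, Right: 6>3.
a4 strictly beats every other strategy against every opponent action, so it is strictly dominant.

a4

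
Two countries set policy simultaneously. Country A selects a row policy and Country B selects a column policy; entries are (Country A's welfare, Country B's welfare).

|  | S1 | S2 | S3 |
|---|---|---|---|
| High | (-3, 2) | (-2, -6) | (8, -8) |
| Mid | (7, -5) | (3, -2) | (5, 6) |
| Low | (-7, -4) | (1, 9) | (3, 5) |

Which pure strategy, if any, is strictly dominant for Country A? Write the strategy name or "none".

High fails to dominate Mid at S1 (-3<7).
Mid fails to dominate High at S3 (5<8).
Low fails to dominate High at S1 (-7<-3).
No single strategy dominates all the others.

none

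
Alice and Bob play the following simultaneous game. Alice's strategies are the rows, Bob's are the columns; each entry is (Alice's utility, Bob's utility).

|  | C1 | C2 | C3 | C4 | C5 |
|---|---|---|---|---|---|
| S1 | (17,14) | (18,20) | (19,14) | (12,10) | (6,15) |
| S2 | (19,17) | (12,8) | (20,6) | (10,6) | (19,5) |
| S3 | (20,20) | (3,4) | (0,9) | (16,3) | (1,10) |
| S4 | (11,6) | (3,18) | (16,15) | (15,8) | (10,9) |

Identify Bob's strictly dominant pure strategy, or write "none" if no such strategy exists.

C1 fails to dominate C2 at S1 (14<20).
C2 fails to dominate C1 at S2 (8<17).
C3 fails to dominate C1 at S1 (14=14).
C4 fails to dominate C1 at S1 (10<14).
C5 fails to dominate C1 at S2 (5<17).
No single strategy dominates all the others.

none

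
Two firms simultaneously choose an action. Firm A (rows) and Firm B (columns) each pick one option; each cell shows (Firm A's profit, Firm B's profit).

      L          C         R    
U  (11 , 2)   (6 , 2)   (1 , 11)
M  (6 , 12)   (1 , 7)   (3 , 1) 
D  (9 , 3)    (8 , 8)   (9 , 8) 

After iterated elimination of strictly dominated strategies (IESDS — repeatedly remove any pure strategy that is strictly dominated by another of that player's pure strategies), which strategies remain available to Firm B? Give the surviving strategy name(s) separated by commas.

For Firm A, D strictly dominates M on the remaining columns (L: 9>6, C: 8>1, R: 9>3); eliminate M.
For Firm B, R strictly dominates L on the remaining rows (U: 11>2, D: 8>3); eliminate L.
For Firm A, D strictly dominates U on the remaining columns (C: 8>6, R: 9>1); eliminate U.
Among the remaining strategies, none is strictly dominated by another pure strategy of the same player, so the elimination stops.
Surviving strategies — Firm A: {D}; Firm B: {C, R}.

C, R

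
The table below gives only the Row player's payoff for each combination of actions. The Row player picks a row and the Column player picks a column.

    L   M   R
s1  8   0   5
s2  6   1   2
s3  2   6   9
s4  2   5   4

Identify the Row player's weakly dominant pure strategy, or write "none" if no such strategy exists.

none

s1 fails to dominate s2 at M (0<1).
s2 fails to dominate s1 at L (6<8).
s3 fails to dominate s1 at L (2<8).
s4 fails to dominate s1 at L (2<8).
No single strategy dominates all the others.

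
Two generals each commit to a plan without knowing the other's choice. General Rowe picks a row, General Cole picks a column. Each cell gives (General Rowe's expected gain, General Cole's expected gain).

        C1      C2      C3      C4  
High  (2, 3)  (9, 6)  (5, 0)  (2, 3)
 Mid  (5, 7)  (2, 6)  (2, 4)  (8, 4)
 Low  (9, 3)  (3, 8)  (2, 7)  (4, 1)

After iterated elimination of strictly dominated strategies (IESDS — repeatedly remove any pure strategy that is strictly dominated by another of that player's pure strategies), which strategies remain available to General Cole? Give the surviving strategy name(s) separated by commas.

C2

For General Cole, C2 strictly dominates C3 on the remaining rows (High: 6>0, Mid: 6>4, Low: 8>7); eliminate C3.
For General Cole, C2 strictly dominates C4 on the remaining rows (High: 6>3, Mid: 6>4, Low: 8>1); eliminate C4.
General Rowe's strategy Mid is strictly dominated by Low (C1: 9>5, C2: 3>2) and is removed.
General Cole's strategy C1 is strictly dominated by C2 (High: 6>3, Low: 8>3) and is removed.
Row Low is eliminated: High beats it against every remaining column (C2: 9>3).
Among the remaining strategies, none is strictly dominated by another pure strategy of the same player, so the elimination stops.
Surviving strategies — General Rowe: {High}; General Cole: {C2}.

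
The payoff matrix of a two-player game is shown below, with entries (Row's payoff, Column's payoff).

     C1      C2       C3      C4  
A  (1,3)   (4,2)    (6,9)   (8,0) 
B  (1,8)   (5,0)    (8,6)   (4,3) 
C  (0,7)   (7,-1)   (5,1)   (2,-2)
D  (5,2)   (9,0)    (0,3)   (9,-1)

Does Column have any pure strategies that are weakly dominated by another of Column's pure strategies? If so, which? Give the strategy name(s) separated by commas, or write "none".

C2, C4

C1: no other strategy beats it everywhere (C2 at A (3>2); C3 at B (8>6); C4 at A (3>0)).
C2 is weakly dominated by C1 (A: 3>2, B: 8>0, C: 7>-1, D: 2>0).
C3: no other strategy beats it everywhere (C1 at A (9>3); C2 at A (9>2); C4 at A (9>0)).
C4: dominated, since C1 does at least as well everywhere (A: 3>0, B: 8>3, C: 7>-2, D: 2>-1).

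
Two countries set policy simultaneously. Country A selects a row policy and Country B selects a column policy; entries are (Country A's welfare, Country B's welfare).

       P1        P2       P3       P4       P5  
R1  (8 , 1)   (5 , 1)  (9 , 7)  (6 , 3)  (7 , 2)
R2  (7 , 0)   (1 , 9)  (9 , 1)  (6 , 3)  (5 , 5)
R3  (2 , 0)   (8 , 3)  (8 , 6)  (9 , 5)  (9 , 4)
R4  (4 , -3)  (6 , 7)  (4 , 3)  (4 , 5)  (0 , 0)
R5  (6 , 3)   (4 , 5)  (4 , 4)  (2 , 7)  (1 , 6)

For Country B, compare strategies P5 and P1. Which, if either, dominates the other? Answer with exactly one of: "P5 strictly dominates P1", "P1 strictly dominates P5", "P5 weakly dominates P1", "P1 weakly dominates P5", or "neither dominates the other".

P5 strictly dominates P1

Compare P5 to P1 across every action of Country A: R1: 2>1, R2: 5>0, R3: 4>0, R4: 0>-3, R5: 6>3.
P5 gives a strictly higher payoff against every action of Country A, so P5 strictly dominates P1.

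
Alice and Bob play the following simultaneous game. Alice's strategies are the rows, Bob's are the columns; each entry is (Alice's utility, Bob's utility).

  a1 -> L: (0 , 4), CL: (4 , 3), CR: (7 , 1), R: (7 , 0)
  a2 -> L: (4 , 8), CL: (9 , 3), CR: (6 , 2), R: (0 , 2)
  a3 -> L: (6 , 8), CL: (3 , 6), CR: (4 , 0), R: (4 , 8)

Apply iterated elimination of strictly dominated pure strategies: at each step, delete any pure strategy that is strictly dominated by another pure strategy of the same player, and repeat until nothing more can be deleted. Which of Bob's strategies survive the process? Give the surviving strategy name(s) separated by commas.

L, R

For Bob, L strictly dominates CL on the remaining rows (a1: 4>3, a2: 8>3, a3: 8>6); eliminate CL.
Bob's strategy CR is strictly dominated by L (a1: 4>1, a2: 8>2, a3: 8>0) and is removed.
For Alice, a3 strictly dominates a2 on the remaining columns (L: 6>4, R: 4>0); eliminate a2.
Among the remaining strategies, none is strictly dominated by another pure strategy of the same player, so the elimination stops.
Surviving strategies — Alice: {a1, a3}; Bob: {L, R}.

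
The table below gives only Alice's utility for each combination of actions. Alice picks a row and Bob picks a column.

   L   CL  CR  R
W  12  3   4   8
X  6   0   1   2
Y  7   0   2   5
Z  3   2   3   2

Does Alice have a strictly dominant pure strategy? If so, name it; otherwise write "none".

W

W vs X: L: 12>6, CL: 3>0, CR: 4>1, R: 8>2.
W vs Y: L: 12>7, CL: 3>0, CR: 4>2, R: 8>5.
W vs Z: L: 12>3, CL: 3>2, CR: 4>3, R: 8>2.
W strictly beats every other strategy against every opponent action, so it is strictly dominant.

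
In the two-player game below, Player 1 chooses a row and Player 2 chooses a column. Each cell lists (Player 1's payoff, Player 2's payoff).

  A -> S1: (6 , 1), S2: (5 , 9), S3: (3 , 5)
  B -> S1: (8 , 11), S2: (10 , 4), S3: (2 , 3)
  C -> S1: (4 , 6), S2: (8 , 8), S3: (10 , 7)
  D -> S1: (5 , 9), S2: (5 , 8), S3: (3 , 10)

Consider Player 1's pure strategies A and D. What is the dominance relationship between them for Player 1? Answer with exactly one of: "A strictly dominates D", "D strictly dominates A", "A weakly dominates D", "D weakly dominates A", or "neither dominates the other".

A weakly dominates D

A's payoffs vs D's, by Player 2's action — S1: 6>5, S2: 5=5, S3: 3=3.
A is at least as good everywhere and strictly better somewhere (tied only at S2, S3), so A weakly but not strictly dominates D.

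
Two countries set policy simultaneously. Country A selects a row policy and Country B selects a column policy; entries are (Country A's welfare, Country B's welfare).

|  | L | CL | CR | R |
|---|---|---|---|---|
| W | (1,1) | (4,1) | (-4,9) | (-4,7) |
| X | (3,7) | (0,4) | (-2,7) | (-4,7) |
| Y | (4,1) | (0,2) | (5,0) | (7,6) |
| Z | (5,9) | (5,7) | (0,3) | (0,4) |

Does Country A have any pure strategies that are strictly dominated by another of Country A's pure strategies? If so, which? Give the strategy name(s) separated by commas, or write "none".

W: dominated, since Z does at least as well everywhere (L: 5>1, CL: 5>4, CR: 0>-4, R: 0>-4).
X: dominated, since Z does at least as well everywhere (L: 5>3, CL: 5>0, CR: 0>-2, R: 0>-4).
Nothing dominates Y: W at L (4>1); X at L (4>3); Z at CR (5>0).
Z: no other strategy beats it everywhere (W at L (5>1); X at L (5>3); Y at L (5>4)).

W, X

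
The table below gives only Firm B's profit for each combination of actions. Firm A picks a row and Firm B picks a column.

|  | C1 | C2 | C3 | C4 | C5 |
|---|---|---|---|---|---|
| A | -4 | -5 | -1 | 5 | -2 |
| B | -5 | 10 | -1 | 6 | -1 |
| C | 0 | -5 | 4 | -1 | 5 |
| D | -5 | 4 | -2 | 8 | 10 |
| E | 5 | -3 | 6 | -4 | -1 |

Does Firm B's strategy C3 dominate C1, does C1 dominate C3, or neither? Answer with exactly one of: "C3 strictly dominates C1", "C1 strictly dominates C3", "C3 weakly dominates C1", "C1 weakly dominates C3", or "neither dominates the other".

C3 strictly dominates C1

C3's payoffs vs C1's, by Firm A's action — A: -1>-4, B: -1>-5, C: 4>0, D: -2>-5, E: 6>5.
Every comparison favours C3, so C3 strictly dominates C1.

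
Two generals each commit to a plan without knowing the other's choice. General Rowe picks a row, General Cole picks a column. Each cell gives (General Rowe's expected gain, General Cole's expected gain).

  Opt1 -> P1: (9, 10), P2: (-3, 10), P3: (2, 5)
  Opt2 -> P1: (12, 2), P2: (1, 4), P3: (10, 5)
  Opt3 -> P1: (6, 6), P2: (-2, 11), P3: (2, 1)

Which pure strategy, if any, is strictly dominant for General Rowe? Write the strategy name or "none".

Opt2

Opt2 vs Opt1: P1: 12>9, P2: 1>-3, P3: 10>2.
Opt2 vs Opt3: P1: 12>6, P2: 1>-2, P3: 10>2.
Opt2 strictly beats every other strategy against every opponent action, so it is strictly dominant.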